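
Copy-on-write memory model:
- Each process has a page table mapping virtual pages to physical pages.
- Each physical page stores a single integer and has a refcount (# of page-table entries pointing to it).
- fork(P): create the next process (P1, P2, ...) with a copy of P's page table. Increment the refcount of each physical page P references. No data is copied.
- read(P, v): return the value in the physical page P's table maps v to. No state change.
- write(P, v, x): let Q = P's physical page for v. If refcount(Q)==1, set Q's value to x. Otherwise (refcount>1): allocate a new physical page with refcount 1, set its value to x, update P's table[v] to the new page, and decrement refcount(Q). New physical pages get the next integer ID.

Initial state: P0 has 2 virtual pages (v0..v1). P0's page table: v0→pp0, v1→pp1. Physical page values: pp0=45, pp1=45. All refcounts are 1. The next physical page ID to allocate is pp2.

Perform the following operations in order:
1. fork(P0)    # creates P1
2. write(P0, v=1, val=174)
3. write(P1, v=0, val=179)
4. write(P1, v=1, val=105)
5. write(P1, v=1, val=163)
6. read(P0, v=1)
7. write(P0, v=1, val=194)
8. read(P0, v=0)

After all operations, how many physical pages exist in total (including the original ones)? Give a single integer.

Op 1: fork(P0) -> P1. 2 ppages; refcounts: pp0:2 pp1:2
Op 2: write(P0, v1, 174). refcount(pp1)=2>1 -> COPY to pp2. 3 ppages; refcounts: pp0:2 pp1:1 pp2:1
Op 3: write(P1, v0, 179). refcount(pp0)=2>1 -> COPY to pp3. 4 ppages; refcounts: pp0:1 pp1:1 pp2:1 pp3:1
Op 4: write(P1, v1, 105). refcount(pp1)=1 -> write in place. 4 ppages; refcounts: pp0:1 pp1:1 pp2:1 pp3:1
Op 5: write(P1, v1, 163). refcount(pp1)=1 -> write in place. 4 ppages; refcounts: pp0:1 pp1:1 pp2:1 pp3:1
Op 6: read(P0, v1) -> 174. No state change.
Op 7: write(P0, v1, 194). refcount(pp2)=1 -> write in place. 4 ppages; refcounts: pp0:1 pp1:1 pp2:1 pp3:1
Op 8: read(P0, v0) -> 45. No state change.

Answer: 4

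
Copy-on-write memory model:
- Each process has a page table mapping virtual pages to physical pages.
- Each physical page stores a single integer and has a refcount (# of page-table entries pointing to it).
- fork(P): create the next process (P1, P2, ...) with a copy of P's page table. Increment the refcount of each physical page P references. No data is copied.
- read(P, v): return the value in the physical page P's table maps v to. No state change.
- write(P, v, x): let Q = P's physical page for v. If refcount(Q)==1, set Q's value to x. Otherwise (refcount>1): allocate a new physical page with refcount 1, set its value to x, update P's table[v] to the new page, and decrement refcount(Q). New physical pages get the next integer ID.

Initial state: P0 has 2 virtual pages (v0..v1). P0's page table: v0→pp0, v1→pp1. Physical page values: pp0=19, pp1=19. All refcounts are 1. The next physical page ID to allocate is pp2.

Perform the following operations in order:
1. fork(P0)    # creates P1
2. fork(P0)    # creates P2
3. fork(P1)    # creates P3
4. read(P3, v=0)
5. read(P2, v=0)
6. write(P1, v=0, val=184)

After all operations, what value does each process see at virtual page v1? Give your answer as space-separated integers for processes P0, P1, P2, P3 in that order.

Op 1: fork(P0) -> P1. 2 ppages; refcounts: pp0:2 pp1:2
Op 2: fork(P0) -> P2. 2 ppages; refcounts: pp0:3 pp1:3
Op 3: fork(P1) -> P3. 2 ppages; refcounts: pp0:4 pp1:4
Op 4: read(P3, v0) -> 19. No state change.
Op 5: read(P2, v0) -> 19. No state change.
Op 6: write(P1, v0, 184). refcount(pp0)=4>1 -> COPY to pp2. 3 ppages; refcounts: pp0:3 pp1:4 pp2:1
P0: v1 -> pp1 = 19
P1: v1 -> pp1 = 19
P2: v1 -> pp1 = 19
P3: v1 -> pp1 = 19

Answer: 19 19 19 19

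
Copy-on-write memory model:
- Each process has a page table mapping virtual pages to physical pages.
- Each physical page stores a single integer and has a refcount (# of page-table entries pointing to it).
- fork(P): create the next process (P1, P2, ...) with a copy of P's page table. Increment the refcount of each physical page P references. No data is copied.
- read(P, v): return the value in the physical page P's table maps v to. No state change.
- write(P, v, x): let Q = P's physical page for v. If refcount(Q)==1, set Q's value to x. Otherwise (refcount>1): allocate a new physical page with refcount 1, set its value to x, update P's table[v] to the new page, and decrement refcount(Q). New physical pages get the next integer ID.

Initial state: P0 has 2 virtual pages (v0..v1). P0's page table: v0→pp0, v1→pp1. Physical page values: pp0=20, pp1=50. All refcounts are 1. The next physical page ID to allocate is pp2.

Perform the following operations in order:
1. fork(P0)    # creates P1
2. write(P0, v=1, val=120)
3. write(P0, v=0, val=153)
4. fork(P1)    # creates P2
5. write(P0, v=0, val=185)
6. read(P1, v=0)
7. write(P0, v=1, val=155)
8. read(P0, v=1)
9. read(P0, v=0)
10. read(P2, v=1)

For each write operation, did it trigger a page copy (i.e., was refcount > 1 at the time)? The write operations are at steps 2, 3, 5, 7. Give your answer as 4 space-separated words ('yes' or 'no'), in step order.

Op 1: fork(P0) -> P1. 2 ppages; refcounts: pp0:2 pp1:2
Op 2: write(P0, v1, 120). refcount(pp1)=2>1 -> COPY to pp2. 3 ppages; refcounts: pp0:2 pp1:1 pp2:1
Op 3: write(P0, v0, 153). refcount(pp0)=2>1 -> COPY to pp3. 4 ppages; refcounts: pp0:1 pp1:1 pp2:1 pp3:1
Op 4: fork(P1) -> P2. 4 ppages; refcounts: pp0:2 pp1:2 pp2:1 pp3:1
Op 5: write(P0, v0, 185). refcount(pp3)=1 -> write in place. 4 ppages; refcounts: pp0:2 pp1:2 pp2:1 pp3:1
Op 6: read(P1, v0) -> 20. No state change.
Op 7: write(P0, v1, 155). refcount(pp2)=1 -> write in place. 4 ppages; refcounts: pp0:2 pp1:2 pp2:1 pp3:1
Op 8: read(P0, v1) -> 155. No state change.
Op 9: read(P0, v0) -> 185. No state change.
Op 10: read(P2, v1) -> 50. No state change.

yes yes no no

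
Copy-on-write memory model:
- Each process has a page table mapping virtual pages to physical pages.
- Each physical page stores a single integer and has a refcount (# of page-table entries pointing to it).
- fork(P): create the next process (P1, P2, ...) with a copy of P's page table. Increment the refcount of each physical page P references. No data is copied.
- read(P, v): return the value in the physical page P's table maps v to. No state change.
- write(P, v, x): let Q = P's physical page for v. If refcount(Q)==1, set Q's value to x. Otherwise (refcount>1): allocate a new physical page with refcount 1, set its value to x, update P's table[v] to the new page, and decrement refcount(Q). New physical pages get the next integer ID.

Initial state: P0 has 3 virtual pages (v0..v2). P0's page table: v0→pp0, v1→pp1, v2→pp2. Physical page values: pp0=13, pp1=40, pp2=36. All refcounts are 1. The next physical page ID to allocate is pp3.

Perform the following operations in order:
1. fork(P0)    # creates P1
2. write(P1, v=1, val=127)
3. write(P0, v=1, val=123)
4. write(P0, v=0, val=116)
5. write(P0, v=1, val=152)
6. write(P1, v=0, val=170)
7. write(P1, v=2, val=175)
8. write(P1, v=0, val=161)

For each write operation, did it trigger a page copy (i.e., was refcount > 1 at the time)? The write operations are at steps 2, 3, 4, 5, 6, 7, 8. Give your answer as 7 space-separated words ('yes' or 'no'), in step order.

Op 1: fork(P0) -> P1. 3 ppages; refcounts: pp0:2 pp1:2 pp2:2
Op 2: write(P1, v1, 127). refcount(pp1)=2>1 -> COPY to pp3. 4 ppages; refcounts: pp0:2 pp1:1 pp2:2 pp3:1
Op 3: write(P0, v1, 123). refcount(pp1)=1 -> write in place. 4 ppages; refcounts: pp0:2 pp1:1 pp2:2 pp3:1
Op 4: write(P0, v0, 116). refcount(pp0)=2>1 -> COPY to pp4. 5 ppages; refcounts: pp0:1 pp1:1 pp2:2 pp3:1 pp4:1
Op 5: write(P0, v1, 152). refcount(pp1)=1 -> write in place. 5 ppages; refcounts: pp0:1 pp1:1 pp2:2 pp3:1 pp4:1
Op 6: write(P1, v0, 170). refcount(pp0)=1 -> write in place. 5 ppages; refcounts: pp0:1 pp1:1 pp2:2 pp3:1 pp4:1
Op 7: write(P1, v2, 175). refcount(pp2)=2>1 -> COPY to pp5. 6 ppages; refcounts: pp0:1 pp1:1 pp2:1 pp3:1 pp4:1 pp5:1
Op 8: write(P1, v0, 161). refcount(pp0)=1 -> write in place. 6 ppages; refcounts: pp0:1 pp1:1 pp2:1 pp3:1 pp4:1 pp5:1

yes no yes no no yes no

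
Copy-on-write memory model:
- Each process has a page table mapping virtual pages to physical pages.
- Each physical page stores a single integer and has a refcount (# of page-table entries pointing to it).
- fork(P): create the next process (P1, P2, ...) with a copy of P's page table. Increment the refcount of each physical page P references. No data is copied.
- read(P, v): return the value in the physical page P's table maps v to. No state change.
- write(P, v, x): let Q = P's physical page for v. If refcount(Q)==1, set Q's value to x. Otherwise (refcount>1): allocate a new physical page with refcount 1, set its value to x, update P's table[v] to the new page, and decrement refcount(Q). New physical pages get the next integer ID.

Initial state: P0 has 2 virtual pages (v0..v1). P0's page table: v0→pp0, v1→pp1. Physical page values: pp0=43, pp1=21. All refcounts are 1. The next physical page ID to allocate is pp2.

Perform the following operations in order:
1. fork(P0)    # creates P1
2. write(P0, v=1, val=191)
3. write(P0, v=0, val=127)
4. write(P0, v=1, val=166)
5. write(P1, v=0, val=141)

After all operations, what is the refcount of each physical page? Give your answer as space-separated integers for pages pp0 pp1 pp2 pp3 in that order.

Answer: 1 1 1 1

Derivation:
Op 1: fork(P0) -> P1. 2 ppages; refcounts: pp0:2 pp1:2
Op 2: write(P0, v1, 191). refcount(pp1)=2>1 -> COPY to pp2. 3 ppages; refcounts: pp0:2 pp1:1 pp2:1
Op 3: write(P0, v0, 127). refcount(pp0)=2>1 -> COPY to pp3. 4 ppages; refcounts: pp0:1 pp1:1 pp2:1 pp3:1
Op 4: write(P0, v1, 166). refcount(pp2)=1 -> write in place. 4 ppages; refcounts: pp0:1 pp1:1 pp2:1 pp3:1
Op 5: write(P1, v0, 141). refcount(pp0)=1 -> write in place. 4 ppages; refcounts: pp0:1 pp1:1 pp2:1 pp3:1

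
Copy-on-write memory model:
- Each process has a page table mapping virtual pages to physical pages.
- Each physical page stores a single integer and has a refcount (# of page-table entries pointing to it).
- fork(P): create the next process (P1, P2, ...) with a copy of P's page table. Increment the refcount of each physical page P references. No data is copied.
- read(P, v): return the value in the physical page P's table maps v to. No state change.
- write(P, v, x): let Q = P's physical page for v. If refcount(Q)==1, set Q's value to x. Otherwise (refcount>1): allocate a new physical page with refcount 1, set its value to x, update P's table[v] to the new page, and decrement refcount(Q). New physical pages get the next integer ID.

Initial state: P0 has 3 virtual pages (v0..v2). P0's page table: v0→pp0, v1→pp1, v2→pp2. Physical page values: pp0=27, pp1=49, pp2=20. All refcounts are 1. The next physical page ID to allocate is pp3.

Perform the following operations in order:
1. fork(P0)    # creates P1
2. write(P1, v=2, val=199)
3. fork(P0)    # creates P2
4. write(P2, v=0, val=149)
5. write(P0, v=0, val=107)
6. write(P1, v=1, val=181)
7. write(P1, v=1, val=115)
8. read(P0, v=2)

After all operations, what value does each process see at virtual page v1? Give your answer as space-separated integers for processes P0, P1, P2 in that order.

Answer: 49 115 49

Derivation:
Op 1: fork(P0) -> P1. 3 ppages; refcounts: pp0:2 pp1:2 pp2:2
Op 2: write(P1, v2, 199). refcount(pp2)=2>1 -> COPY to pp3. 4 ppages; refcounts: pp0:2 pp1:2 pp2:1 pp3:1
Op 3: fork(P0) -> P2. 4 ppages; refcounts: pp0:3 pp1:3 pp2:2 pp3:1
Op 4: write(P2, v0, 149). refcount(pp0)=3>1 -> COPY to pp4. 5 ppages; refcounts: pp0:2 pp1:3 pp2:2 pp3:1 pp4:1
Op 5: write(P0, v0, 107). refcount(pp0)=2>1 -> COPY to pp5. 6 ppages; refcounts: pp0:1 pp1:3 pp2:2 pp3:1 pp4:1 pp5:1
Op 6: write(P1, v1, 181). refcount(pp1)=3>1 -> COPY to pp6. 7 ppages; refcounts: pp0:1 pp1:2 pp2:2 pp3:1 pp4:1 pp5:1 pp6:1
Op 7: write(P1, v1, 115). refcount(pp6)=1 -> write in place. 7 ppages; refcounts: pp0:1 pp1:2 pp2:2 pp3:1 pp4:1 pp5:1 pp6:1
Op 8: read(P0, v2) -> 20. No state change.
P0: v1 -> pp1 = 49
P1: v1 -> pp6 = 115
P2: v1 -> pp1 = 49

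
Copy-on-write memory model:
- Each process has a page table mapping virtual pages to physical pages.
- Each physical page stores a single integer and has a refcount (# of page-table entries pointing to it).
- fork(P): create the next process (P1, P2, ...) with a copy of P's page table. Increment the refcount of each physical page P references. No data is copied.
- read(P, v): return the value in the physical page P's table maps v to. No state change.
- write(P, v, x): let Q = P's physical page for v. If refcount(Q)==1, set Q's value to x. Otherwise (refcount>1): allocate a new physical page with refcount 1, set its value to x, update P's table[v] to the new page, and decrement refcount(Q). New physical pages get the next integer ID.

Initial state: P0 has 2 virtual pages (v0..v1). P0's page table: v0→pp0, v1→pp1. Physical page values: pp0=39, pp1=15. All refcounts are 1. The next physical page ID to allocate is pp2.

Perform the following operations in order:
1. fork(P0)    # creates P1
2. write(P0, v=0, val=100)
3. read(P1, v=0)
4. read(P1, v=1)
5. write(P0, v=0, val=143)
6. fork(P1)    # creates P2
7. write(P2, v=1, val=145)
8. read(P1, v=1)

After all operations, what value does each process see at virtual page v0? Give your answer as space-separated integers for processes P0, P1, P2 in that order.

Answer: 143 39 39

Derivation:
Op 1: fork(P0) -> P1. 2 ppages; refcounts: pp0:2 pp1:2
Op 2: write(P0, v0, 100). refcount(pp0)=2>1 -> COPY to pp2. 3 ppages; refcounts: pp0:1 pp1:2 pp2:1
Op 3: read(P1, v0) -> 39. No state change.
Op 4: read(P1, v1) -> 15. No state change.
Op 5: write(P0, v0, 143). refcount(pp2)=1 -> write in place. 3 ppages; refcounts: pp0:1 pp1:2 pp2:1
Op 6: fork(P1) -> P2. 3 ppages; refcounts: pp0:2 pp1:3 pp2:1
Op 7: write(P2, v1, 145). refcount(pp1)=3>1 -> COPY to pp3. 4 ppages; refcounts: pp0:2 pp1:2 pp2:1 pp3:1
Op 8: read(P1, v1) -> 15. No state change.
P0: v0 -> pp2 = 143
P1: v0 -> pp0 = 39
P2: v0 -> pp0 = 39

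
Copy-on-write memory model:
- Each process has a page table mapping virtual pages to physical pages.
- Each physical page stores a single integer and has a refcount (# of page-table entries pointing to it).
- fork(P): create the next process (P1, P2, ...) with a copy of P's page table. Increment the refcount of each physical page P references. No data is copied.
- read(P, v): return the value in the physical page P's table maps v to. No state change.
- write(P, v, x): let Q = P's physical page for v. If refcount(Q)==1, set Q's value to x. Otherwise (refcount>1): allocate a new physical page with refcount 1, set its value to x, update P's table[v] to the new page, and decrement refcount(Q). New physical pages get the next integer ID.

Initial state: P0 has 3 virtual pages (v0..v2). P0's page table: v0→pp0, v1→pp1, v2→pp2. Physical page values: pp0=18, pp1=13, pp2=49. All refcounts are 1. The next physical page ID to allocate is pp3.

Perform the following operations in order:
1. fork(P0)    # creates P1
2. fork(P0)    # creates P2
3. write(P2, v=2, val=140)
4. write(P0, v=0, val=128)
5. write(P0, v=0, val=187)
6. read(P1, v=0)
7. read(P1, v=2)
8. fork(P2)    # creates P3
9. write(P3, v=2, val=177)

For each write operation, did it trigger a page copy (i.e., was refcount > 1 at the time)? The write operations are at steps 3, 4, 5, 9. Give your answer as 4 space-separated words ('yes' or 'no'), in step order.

Op 1: fork(P0) -> P1. 3 ppages; refcounts: pp0:2 pp1:2 pp2:2
Op 2: fork(P0) -> P2. 3 ppages; refcounts: pp0:3 pp1:3 pp2:3
Op 3: write(P2, v2, 140). refcount(pp2)=3>1 -> COPY to pp3. 4 ppages; refcounts: pp0:3 pp1:3 pp2:2 pp3:1
Op 4: write(P0, v0, 128). refcount(pp0)=3>1 -> COPY to pp4. 5 ppages; refcounts: pp0:2 pp1:3 pp2:2 pp3:1 pp4:1
Op 5: write(P0, v0, 187). refcount(pp4)=1 -> write in place. 5 ppages; refcounts: pp0:2 pp1:3 pp2:2 pp3:1 pp4:1
Op 6: read(P1, v0) -> 18. No state change.
Op 7: read(P1, v2) -> 49. No state change.
Op 8: fork(P2) -> P3. 5 ppages; refcounts: pp0:3 pp1:4 pp2:2 pp3:2 pp4:1
Op 9: write(P3, v2, 177). refcount(pp3)=2>1 -> COPY to pp5. 6 ppages; refcounts: pp0:3 pp1:4 pp2:2 pp3:1 pp4:1 pp5:1

yes yes no yes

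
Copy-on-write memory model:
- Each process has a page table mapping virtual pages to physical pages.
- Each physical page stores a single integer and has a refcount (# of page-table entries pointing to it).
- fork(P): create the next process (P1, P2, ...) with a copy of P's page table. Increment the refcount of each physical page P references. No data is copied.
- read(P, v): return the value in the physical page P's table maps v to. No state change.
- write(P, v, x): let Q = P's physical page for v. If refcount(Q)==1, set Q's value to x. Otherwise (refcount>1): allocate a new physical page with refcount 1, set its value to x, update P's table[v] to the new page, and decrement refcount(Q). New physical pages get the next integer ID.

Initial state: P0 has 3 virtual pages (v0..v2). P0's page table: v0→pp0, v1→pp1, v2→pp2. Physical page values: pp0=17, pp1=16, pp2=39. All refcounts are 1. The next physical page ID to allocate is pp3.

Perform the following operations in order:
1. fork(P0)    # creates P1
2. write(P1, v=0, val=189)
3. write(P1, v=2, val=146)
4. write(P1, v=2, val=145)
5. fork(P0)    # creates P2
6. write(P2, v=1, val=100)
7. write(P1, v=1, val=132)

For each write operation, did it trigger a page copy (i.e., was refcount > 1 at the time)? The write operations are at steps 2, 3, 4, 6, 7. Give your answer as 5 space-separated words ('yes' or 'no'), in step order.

Op 1: fork(P0) -> P1. 3 ppages; refcounts: pp0:2 pp1:2 pp2:2
Op 2: write(P1, v0, 189). refcount(pp0)=2>1 -> COPY to pp3. 4 ppages; refcounts: pp0:1 pp1:2 pp2:2 pp3:1
Op 3: write(P1, v2, 146). refcount(pp2)=2>1 -> COPY to pp4. 5 ppages; refcounts: pp0:1 pp1:2 pp2:1 pp3:1 pp4:1
Op 4: write(P1, v2, 145). refcount(pp4)=1 -> write in place. 5 ppages; refcounts: pp0:1 pp1:2 pp2:1 pp3:1 pp4:1
Op 5: fork(P0) -> P2. 5 ppages; refcounts: pp0:2 pp1:3 pp2:2 pp3:1 pp4:1
Op 6: write(P2, v1, 100). refcount(pp1)=3>1 -> COPY to pp5. 6 ppages; refcounts: pp0:2 pp1:2 pp2:2 pp3:1 pp4:1 pp5:1
Op 7: write(P1, v1, 132). refcount(pp1)=2>1 -> COPY to pp6. 7 ppages; refcounts: pp0:2 pp1:1 pp2:2 pp3:1 pp4:1 pp5:1 pp6:1

yes yes no yes yes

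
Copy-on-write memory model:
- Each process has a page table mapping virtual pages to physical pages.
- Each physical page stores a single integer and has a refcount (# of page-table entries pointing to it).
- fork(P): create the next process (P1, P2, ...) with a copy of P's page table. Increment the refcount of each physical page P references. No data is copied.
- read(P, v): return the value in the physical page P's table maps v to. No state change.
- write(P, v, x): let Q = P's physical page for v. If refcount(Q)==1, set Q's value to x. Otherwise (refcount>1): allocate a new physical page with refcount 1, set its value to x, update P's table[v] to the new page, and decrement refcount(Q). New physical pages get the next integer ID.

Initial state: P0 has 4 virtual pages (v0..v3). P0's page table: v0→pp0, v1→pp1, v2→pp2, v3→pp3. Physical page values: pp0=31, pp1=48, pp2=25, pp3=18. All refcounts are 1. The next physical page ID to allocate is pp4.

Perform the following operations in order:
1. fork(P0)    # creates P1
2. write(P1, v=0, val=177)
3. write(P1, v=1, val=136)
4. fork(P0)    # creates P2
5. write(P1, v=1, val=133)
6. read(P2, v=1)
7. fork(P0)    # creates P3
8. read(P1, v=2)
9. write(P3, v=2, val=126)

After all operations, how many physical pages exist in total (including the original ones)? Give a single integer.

Op 1: fork(P0) -> P1. 4 ppages; refcounts: pp0:2 pp1:2 pp2:2 pp3:2
Op 2: write(P1, v0, 177). refcount(pp0)=2>1 -> COPY to pp4. 5 ppages; refcounts: pp0:1 pp1:2 pp2:2 pp3:2 pp4:1
Op 3: write(P1, v1, 136). refcount(pp1)=2>1 -> COPY to pp5. 6 ppages; refcounts: pp0:1 pp1:1 pp2:2 pp3:2 pp4:1 pp5:1
Op 4: fork(P0) -> P2. 6 ppages; refcounts: pp0:2 pp1:2 pp2:3 pp3:3 pp4:1 pp5:1
Op 5: write(P1, v1, 133). refcount(pp5)=1 -> write in place. 6 ppages; refcounts: pp0:2 pp1:2 pp2:3 pp3:3 pp4:1 pp5:1
Op 6: read(P2, v1) -> 48. No state change.
Op 7: fork(P0) -> P3. 6 ppages; refcounts: pp0:3 pp1:3 pp2:4 pp3:4 pp4:1 pp5:1
Op 8: read(P1, v2) -> 25. No state change.
Op 9: write(P3, v2, 126). refcount(pp2)=4>1 -> COPY to pp6. 7 ppages; refcounts: pp0:3 pp1:3 pp2:3 pp3:4 pp4:1 pp5:1 pp6:1

Answer: 7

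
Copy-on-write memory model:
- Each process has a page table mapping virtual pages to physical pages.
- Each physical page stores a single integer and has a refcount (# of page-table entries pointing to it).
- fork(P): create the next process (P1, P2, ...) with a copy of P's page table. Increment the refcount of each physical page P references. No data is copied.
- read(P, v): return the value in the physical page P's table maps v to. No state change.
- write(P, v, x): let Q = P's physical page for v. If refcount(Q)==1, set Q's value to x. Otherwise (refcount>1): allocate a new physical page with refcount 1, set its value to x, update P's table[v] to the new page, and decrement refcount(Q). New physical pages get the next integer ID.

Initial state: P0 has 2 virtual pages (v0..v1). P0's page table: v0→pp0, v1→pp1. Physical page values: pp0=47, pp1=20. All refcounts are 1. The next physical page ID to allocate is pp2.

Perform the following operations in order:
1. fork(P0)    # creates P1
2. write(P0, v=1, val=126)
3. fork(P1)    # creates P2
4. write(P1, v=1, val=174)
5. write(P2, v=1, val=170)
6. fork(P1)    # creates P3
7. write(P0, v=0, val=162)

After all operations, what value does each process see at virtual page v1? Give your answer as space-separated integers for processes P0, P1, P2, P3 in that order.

Op 1: fork(P0) -> P1. 2 ppages; refcounts: pp0:2 pp1:2
Op 2: write(P0, v1, 126). refcount(pp1)=2>1 -> COPY to pp2. 3 ppages; refcounts: pp0:2 pp1:1 pp2:1
Op 3: fork(P1) -> P2. 3 ppages; refcounts: pp0:3 pp1:2 pp2:1
Op 4: write(P1, v1, 174). refcount(pp1)=2>1 -> COPY to pp3. 4 ppages; refcounts: pp0:3 pp1:1 pp2:1 pp3:1
Op 5: write(P2, v1, 170). refcount(pp1)=1 -> write in place. 4 ppages; refcounts: pp0:3 pp1:1 pp2:1 pp3:1
Op 6: fork(P1) -> P3. 4 ppages; refcounts: pp0:4 pp1:1 pp2:1 pp3:2
Op 7: write(P0, v0, 162). refcount(pp0)=4>1 -> COPY to pp4. 5 ppages; refcounts: pp0:3 pp1:1 pp2:1 pp3:2 pp4:1
P0: v1 -> pp2 = 126
P1: v1 -> pp3 = 174
P2: v1 -> pp1 = 170
P3: v1 -> pp3 = 174

Answer: 126 174 170 174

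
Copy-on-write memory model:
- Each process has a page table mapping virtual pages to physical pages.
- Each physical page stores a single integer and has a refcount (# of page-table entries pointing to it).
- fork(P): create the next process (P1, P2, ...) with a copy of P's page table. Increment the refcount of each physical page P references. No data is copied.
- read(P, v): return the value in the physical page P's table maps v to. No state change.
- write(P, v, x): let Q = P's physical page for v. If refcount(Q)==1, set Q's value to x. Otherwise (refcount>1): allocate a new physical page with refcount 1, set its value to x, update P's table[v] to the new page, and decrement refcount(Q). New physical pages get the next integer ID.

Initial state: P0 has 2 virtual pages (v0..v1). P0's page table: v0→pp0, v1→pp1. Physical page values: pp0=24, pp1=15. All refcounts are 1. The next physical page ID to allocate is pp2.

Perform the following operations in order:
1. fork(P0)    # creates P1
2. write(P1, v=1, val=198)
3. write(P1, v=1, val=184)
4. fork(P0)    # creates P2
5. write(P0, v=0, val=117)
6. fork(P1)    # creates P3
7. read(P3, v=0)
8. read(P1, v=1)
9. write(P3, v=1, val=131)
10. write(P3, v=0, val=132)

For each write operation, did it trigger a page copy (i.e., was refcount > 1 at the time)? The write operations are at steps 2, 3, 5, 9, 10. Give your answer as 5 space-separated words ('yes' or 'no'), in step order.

Op 1: fork(P0) -> P1. 2 ppages; refcounts: pp0:2 pp1:2
Op 2: write(P1, v1, 198). refcount(pp1)=2>1 -> COPY to pp2. 3 ppages; refcounts: pp0:2 pp1:1 pp2:1
Op 3: write(P1, v1, 184). refcount(pp2)=1 -> write in place. 3 ppages; refcounts: pp0:2 pp1:1 pp2:1
Op 4: fork(P0) -> P2. 3 ppages; refcounts: pp0:3 pp1:2 pp2:1
Op 5: write(P0, v0, 117). refcount(pp0)=3>1 -> COPY to pp3. 4 ppages; refcounts: pp0:2 pp1:2 pp2:1 pp3:1
Op 6: fork(P1) -> P3. 4 ppages; refcounts: pp0:3 pp1:2 pp2:2 pp3:1
Op 7: read(P3, v0) -> 24. No state change.
Op 8: read(P1, v1) -> 184. No state change.
Op 9: write(P3, v1, 131). refcount(pp2)=2>1 -> COPY to pp4. 5 ppages; refcounts: pp0:3 pp1:2 pp2:1 pp3:1 pp4:1
Op 10: write(P3, v0, 132). refcount(pp0)=3>1 -> COPY to pp5. 6 ppages; refcounts: pp0:2 pp1:2 pp2:1 pp3:1 pp4:1 pp5:1

yes no yes yes yes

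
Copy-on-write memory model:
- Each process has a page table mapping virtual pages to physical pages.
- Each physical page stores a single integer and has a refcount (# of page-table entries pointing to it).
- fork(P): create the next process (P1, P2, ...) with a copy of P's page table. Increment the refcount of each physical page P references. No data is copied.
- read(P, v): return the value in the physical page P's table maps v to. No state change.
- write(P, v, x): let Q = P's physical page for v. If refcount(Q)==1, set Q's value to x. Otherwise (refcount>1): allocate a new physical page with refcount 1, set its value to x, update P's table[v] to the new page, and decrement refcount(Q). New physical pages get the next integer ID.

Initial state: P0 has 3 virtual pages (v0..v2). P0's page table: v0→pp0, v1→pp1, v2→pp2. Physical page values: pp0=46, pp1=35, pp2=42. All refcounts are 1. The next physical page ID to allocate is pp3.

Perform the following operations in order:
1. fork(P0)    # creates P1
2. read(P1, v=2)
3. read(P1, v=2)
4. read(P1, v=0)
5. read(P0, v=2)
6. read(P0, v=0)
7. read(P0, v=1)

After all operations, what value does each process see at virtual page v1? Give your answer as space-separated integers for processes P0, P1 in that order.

Answer: 35 35

Derivation:
Op 1: fork(P0) -> P1. 3 ppages; refcounts: pp0:2 pp1:2 pp2:2
Op 2: read(P1, v2) -> 42. No state change.
Op 3: read(P1, v2) -> 42. No state change.
Op 4: read(P1, v0) -> 46. No state change.
Op 5: read(P0, v2) -> 42. No state change.
Op 6: read(P0, v0) -> 46. No state change.
Op 7: read(P0, v1) -> 35. No state change.
P0: v1 -> pp1 = 35
P1: v1 -> pp1 = 35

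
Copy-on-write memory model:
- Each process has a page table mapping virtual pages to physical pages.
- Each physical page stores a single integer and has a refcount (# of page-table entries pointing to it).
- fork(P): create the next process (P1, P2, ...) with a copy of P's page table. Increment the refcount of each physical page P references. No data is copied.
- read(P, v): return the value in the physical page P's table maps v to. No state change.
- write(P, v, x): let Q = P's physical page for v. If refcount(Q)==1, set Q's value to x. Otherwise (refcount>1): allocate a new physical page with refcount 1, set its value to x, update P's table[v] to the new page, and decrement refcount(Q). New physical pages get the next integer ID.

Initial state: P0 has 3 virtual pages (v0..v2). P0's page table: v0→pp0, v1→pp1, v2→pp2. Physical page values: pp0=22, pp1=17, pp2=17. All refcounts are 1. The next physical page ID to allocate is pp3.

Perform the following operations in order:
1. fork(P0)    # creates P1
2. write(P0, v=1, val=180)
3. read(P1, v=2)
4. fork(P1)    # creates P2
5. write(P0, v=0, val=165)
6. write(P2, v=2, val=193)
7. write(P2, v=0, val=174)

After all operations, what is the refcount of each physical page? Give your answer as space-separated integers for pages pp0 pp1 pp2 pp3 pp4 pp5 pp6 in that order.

Op 1: fork(P0) -> P1. 3 ppages; refcounts: pp0:2 pp1:2 pp2:2
Op 2: write(P0, v1, 180). refcount(pp1)=2>1 -> COPY to pp3. 4 ppages; refcounts: pp0:2 pp1:1 pp2:2 pp3:1
Op 3: read(P1, v2) -> 17. No state change.
Op 4: fork(P1) -> P2. 4 ppages; refcounts: pp0:3 pp1:2 pp2:3 pp3:1
Op 5: write(P0, v0, 165). refcount(pp0)=3>1 -> COPY to pp4. 5 ppages; refcounts: pp0:2 pp1:2 pp2:3 pp3:1 pp4:1
Op 6: write(P2, v2, 193). refcount(pp2)=3>1 -> COPY to pp5. 6 ppages; refcounts: pp0:2 pp1:2 pp2:2 pp3:1 pp4:1 pp5:1
Op 7: write(P2, v0, 174). refcount(pp0)=2>1 -> COPY to pp6. 7 ppages; refcounts: pp0:1 pp1:2 pp2:2 pp3:1 pp4:1 pp5:1 pp6:1

Answer: 1 2 2 1 1 1 1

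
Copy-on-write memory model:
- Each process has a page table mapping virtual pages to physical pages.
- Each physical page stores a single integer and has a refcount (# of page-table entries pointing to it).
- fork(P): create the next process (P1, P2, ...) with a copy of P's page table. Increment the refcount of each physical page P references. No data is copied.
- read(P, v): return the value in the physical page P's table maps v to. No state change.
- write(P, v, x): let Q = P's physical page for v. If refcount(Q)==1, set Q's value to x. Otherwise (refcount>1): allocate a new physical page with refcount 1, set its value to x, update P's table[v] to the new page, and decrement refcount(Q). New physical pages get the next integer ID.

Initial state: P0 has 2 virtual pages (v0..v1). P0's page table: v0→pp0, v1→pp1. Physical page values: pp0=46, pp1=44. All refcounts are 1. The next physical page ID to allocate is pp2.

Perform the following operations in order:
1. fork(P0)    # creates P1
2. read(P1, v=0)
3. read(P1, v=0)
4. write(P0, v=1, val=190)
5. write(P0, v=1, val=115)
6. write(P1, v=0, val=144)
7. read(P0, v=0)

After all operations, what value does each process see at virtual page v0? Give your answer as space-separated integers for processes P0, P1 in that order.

Op 1: fork(P0) -> P1. 2 ppages; refcounts: pp0:2 pp1:2
Op 2: read(P1, v0) -> 46. No state change.
Op 3: read(P1, v0) -> 46. No state change.
Op 4: write(P0, v1, 190). refcount(pp1)=2>1 -> COPY to pp2. 3 ppages; refcounts: pp0:2 pp1:1 pp2:1
Op 5: write(P0, v1, 115). refcount(pp2)=1 -> write in place. 3 ppages; refcounts: pp0:2 pp1:1 pp2:1
Op 6: write(P1, v0, 144). refcount(pp0)=2>1 -> COPY to pp3. 4 ppages; refcounts: pp0:1 pp1:1 pp2:1 pp3:1
Op 7: read(P0, v0) -> 46. No state change.
P0: v0 -> pp0 = 46
P1: v0 -> pp3 = 144

Answer: 46 144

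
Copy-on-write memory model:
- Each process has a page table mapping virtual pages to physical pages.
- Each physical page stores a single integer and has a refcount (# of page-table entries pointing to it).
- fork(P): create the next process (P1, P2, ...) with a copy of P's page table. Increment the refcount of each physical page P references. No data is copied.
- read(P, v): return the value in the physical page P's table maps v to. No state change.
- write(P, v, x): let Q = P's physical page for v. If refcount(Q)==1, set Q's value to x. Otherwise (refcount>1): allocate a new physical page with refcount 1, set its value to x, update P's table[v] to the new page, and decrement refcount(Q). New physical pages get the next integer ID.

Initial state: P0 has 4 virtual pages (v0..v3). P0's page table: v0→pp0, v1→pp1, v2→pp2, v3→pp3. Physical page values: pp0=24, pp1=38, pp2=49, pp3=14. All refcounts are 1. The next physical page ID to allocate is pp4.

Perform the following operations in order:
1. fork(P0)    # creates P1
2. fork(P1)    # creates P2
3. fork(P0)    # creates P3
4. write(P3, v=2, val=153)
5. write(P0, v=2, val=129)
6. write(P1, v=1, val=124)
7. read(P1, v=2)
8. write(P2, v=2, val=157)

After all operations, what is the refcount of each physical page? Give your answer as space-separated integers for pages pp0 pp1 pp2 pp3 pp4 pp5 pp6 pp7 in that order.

Op 1: fork(P0) -> P1. 4 ppages; refcounts: pp0:2 pp1:2 pp2:2 pp3:2
Op 2: fork(P1) -> P2. 4 ppages; refcounts: pp0:3 pp1:3 pp2:3 pp3:3
Op 3: fork(P0) -> P3. 4 ppages; refcounts: pp0:4 pp1:4 pp2:4 pp3:4
Op 4: write(P3, v2, 153). refcount(pp2)=4>1 -> COPY to pp4. 5 ppages; refcounts: pp0:4 pp1:4 pp2:3 pp3:4 pp4:1
Op 5: write(P0, v2, 129). refcount(pp2)=3>1 -> COPY to pp5. 6 ppages; refcounts: pp0:4 pp1:4 pp2:2 pp3:4 pp4:1 pp5:1
Op 6: write(P1, v1, 124). refcount(pp1)=4>1 -> COPY to pp6. 7 ppages; refcounts: pp0:4 pp1:3 pp2:2 pp3:4 pp4:1 pp5:1 pp6:1
Op 7: read(P1, v2) -> 49. No state change.
Op 8: write(P2, v2, 157). refcount(pp2)=2>1 -> COPY to pp7. 8 ppages; refcounts: pp0:4 pp1:3 pp2:1 pp3:4 pp4:1 pp5:1 pp6:1 pp7:1

Answer: 4 3 1 4 1 1 1 1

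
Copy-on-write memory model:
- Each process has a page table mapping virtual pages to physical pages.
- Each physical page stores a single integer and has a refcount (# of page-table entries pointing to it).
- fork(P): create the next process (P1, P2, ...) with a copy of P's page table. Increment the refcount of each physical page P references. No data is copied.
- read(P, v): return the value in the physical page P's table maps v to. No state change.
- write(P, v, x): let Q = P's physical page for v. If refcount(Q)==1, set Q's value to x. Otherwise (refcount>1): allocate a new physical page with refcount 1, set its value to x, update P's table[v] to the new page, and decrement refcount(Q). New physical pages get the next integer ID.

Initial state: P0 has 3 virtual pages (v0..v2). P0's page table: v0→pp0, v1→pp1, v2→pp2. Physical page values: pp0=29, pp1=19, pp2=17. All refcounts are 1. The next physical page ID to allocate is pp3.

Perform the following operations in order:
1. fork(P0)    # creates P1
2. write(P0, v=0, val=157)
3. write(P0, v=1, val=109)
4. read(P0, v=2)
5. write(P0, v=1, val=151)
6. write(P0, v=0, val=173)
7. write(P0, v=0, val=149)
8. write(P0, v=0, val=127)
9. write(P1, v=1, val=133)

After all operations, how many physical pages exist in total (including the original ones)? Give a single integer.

Op 1: fork(P0) -> P1. 3 ppages; refcounts: pp0:2 pp1:2 pp2:2
Op 2: write(P0, v0, 157). refcount(pp0)=2>1 -> COPY to pp3. 4 ppages; refcounts: pp0:1 pp1:2 pp2:2 pp3:1
Op 3: write(P0, v1, 109). refcount(pp1)=2>1 -> COPY to pp4. 5 ppages; refcounts: pp0:1 pp1:1 pp2:2 pp3:1 pp4:1
Op 4: read(P0, v2) -> 17. No state change.
Op 5: write(P0, v1, 151). refcount(pp4)=1 -> write in place. 5 ppages; refcounts: pp0:1 pp1:1 pp2:2 pp3:1 pp4:1
Op 6: write(P0, v0, 173). refcount(pp3)=1 -> write in place. 5 ppages; refcounts: pp0:1 pp1:1 pp2:2 pp3:1 pp4:1
Op 7: write(P0, v0, 149). refcount(pp3)=1 -> write in place. 5 ppages; refcounts: pp0:1 pp1:1 pp2:2 pp3:1 pp4:1
Op 8: write(P0, v0, 127). refcount(pp3)=1 -> write in place. 5 ppages; refcounts: pp0:1 pp1:1 pp2:2 pp3:1 pp4:1
Op 9: write(P1, v1, 133). refcount(pp1)=1 -> write in place. 5 ppages; refcounts: pp0:1 pp1:1 pp2:2 pp3:1 pp4:1

Answer: 5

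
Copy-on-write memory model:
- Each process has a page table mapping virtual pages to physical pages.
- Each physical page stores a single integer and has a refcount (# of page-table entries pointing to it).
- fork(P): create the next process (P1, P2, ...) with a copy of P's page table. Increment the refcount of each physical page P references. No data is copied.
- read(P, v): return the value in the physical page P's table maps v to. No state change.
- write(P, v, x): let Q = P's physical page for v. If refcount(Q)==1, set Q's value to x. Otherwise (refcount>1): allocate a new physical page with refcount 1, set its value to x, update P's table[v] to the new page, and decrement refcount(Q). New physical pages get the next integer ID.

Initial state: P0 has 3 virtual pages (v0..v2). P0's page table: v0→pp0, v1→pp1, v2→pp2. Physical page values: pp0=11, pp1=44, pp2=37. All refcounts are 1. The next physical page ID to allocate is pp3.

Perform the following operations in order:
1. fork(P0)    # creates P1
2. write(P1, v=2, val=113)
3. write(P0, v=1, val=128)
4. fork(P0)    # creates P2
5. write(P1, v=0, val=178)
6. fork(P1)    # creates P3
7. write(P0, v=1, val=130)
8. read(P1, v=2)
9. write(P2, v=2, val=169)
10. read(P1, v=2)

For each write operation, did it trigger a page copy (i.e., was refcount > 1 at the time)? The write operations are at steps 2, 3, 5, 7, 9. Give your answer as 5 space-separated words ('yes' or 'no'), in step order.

Op 1: fork(P0) -> P1. 3 ppages; refcounts: pp0:2 pp1:2 pp2:2
Op 2: write(P1, v2, 113). refcount(pp2)=2>1 -> COPY to pp3. 4 ppages; refcounts: pp0:2 pp1:2 pp2:1 pp3:1
Op 3: write(P0, v1, 128). refcount(pp1)=2>1 -> COPY to pp4. 5 ppages; refcounts: pp0:2 pp1:1 pp2:1 pp3:1 pp4:1
Op 4: fork(P0) -> P2. 5 ppages; refcounts: pp0:3 pp1:1 pp2:2 pp3:1 pp4:2
Op 5: write(P1, v0, 178). refcount(pp0)=3>1 -> COPY to pp5. 6 ppages; refcounts: pp0:2 pp1:1 pp2:2 pp3:1 pp4:2 pp5:1
Op 6: fork(P1) -> P3. 6 ppages; refcounts: pp0:2 pp1:2 pp2:2 pp3:2 pp4:2 pp5:2
Op 7: write(P0, v1, 130). refcount(pp4)=2>1 -> COPY to pp6. 7 ppages; refcounts: pp0:2 pp1:2 pp2:2 pp3:2 pp4:1 pp5:2 pp6:1
Op 8: read(P1, v2) -> 113. No state change.
Op 9: write(P2, v2, 169). refcount(pp2)=2>1 -> COPY to pp7. 8 ppages; refcounts: pp0:2 pp1:2 pp2:1 pp3:2 pp4:1 pp5:2 pp6:1 pp7:1
Op 10: read(P1, v2) -> 113. No state change.

yes yes yes yes yes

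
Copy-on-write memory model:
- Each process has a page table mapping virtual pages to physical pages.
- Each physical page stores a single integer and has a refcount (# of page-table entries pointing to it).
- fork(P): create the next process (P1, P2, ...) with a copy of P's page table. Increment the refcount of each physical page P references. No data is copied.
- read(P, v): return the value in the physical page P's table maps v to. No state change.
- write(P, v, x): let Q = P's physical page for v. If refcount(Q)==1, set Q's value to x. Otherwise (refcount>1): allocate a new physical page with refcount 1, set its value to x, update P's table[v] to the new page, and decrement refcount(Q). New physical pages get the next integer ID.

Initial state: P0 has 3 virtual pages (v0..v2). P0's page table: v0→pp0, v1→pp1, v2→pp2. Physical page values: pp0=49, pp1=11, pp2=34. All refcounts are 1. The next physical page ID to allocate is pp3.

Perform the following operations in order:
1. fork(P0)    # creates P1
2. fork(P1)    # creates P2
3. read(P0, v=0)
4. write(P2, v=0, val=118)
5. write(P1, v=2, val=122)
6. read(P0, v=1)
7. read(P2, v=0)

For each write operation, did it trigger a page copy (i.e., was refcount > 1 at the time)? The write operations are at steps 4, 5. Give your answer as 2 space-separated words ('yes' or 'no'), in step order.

Op 1: fork(P0) -> P1. 3 ppages; refcounts: pp0:2 pp1:2 pp2:2
Op 2: fork(P1) -> P2. 3 ppages; refcounts: pp0:3 pp1:3 pp2:3
Op 3: read(P0, v0) -> 49. No state change.
Op 4: write(P2, v0, 118). refcount(pp0)=3>1 -> COPY to pp3. 4 ppages; refcounts: pp0:2 pp1:3 pp2:3 pp3:1
Op 5: write(P1, v2, 122). refcount(pp2)=3>1 -> COPY to pp4. 5 ppages; refcounts: pp0:2 pp1:3 pp2:2 pp3:1 pp4:1
Op 6: read(P0, v1) -> 11. No state change.
Op 7: read(P2, v0) -> 118. No state change.

yes yes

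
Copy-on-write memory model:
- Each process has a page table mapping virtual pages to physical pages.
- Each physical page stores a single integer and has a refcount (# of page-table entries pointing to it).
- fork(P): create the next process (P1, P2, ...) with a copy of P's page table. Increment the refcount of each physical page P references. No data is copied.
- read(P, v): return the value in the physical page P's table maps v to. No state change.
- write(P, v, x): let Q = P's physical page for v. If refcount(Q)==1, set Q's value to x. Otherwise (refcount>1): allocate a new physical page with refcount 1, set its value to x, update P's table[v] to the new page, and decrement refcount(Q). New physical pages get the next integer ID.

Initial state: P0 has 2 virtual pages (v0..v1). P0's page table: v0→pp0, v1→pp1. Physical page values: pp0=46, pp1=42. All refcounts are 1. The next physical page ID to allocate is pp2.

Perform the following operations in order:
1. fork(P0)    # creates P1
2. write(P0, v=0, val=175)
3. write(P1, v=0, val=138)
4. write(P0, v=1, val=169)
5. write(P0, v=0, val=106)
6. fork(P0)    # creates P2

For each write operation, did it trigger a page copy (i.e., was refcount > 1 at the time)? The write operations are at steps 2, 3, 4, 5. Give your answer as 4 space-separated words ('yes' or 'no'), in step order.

Op 1: fork(P0) -> P1. 2 ppages; refcounts: pp0:2 pp1:2
Op 2: write(P0, v0, 175). refcount(pp0)=2>1 -> COPY to pp2. 3 ppages; refcounts: pp0:1 pp1:2 pp2:1
Op 3: write(P1, v0, 138). refcount(pp0)=1 -> write in place. 3 ppages; refcounts: pp0:1 pp1:2 pp2:1
Op 4: write(P0, v1, 169). refcount(pp1)=2>1 -> COPY to pp3. 4 ppages; refcounts: pp0:1 pp1:1 pp2:1 pp3:1
Op 5: write(P0, v0, 106). refcount(pp2)=1 -> write in place. 4 ppages; refcounts: pp0:1 pp1:1 pp2:1 pp3:1
Op 6: fork(P0) -> P2. 4 ppages; refcounts: pp0:1 pp1:1 pp2:2 pp3:2

yes no yes no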